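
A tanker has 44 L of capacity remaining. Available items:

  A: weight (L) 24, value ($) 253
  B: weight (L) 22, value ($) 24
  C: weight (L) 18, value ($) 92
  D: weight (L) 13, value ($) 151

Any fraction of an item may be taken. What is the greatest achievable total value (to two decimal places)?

Order: D (151/13=11.62) > A (253/24=10.54) > C (92/18=5.11) > B (24/22=1.09)
Fill: take D (13 @ 151) → take A (24 @ 253) → take 7/18 of C → 35.78; 44/44 used.
Total value = 439.78

439.78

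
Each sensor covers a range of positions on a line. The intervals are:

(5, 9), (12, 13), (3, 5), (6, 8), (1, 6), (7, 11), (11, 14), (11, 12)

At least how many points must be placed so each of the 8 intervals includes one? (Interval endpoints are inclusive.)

Sorted: [3,5] [1,6] [6,8] [5,9] [7,11] [11,12] [12,13] [11,14]
{[3,5],[1,6]} hit by 5; {[6,8],[5,9],[7,11]} hit by 8; {[11,12],[12,13],[11,14]} hit by 12.
Points: 5, 8, 12 (3 total).

3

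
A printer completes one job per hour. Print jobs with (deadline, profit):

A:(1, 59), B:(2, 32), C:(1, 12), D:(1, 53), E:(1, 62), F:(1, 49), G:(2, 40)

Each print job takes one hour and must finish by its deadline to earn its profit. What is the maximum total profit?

Sort by profit descending; place each in the latest free slot ≤ its deadline.
By profit: E(d1,62), A(d1,59), D(d1,53), F(d1,49), G(d2,40), B(d2,32), C(d1,12)
E→slot 1; A skipped; D skipped; F skipped; G→slot 2; B skipped; C skipped.
Profit = 62 + 40 = 102

102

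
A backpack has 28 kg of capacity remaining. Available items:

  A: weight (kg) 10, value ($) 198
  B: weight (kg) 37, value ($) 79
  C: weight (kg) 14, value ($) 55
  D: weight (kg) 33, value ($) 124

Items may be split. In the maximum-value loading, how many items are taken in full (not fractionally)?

2

Greedy by value/weight ratio, highest first.
Ratios (sorted): A 19.80, C 3.93, D 3.76, B 2.14
take A (10 @ 198); take C (14 @ 55); take 4/33 of D → 15.03. Capacity used 28/28.
2 item(s) taken whole; one partial (take 4/33 of D).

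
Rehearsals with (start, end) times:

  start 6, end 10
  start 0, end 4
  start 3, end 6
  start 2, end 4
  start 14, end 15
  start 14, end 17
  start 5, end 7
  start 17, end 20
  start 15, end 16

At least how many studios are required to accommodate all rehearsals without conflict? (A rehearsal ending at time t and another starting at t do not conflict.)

Events (time:±→running): 0:+→1 2:+→2 3:+→3 … peak 3.

3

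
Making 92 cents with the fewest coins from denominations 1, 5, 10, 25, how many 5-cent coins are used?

1

Greedy: take as many of the largest coin as possible, then repeat with the remainder.
92 = 3×25 + 1×10 + 1×5 + 2×1
Count of 5: 1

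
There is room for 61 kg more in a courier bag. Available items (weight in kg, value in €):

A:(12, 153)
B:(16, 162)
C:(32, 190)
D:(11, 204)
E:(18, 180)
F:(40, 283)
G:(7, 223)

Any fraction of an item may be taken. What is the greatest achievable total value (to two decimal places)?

892.00

Ratios (sorted): G 31.86, D 18.55, A 12.75, B 10.12, E 10.00, F 7.08, C 5.94
take G (7 @ 223); take D (11 @ 204); take A (12 @ 153); take B (16 @ 162); take 15/18 of E → 150.00. Capacity used 61/61.
Total value = 892.00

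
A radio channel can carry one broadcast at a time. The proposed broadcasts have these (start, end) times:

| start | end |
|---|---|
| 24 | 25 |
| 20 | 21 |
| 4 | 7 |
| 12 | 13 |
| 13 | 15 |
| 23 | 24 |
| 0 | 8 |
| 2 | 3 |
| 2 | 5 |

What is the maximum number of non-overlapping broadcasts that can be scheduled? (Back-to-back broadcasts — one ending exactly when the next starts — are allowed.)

Sorted by end: (2,3)  (2,5)  (4,7)  (0,8)  (12,13)  (13,15)  (20,21)  (23,24)  (24,25)
take (2,3); take (4,7); skip (0,8); take (12,13); take (13,15); take (20,21); take (23,24); take (24,25).
Selected 7 broadcasts.

7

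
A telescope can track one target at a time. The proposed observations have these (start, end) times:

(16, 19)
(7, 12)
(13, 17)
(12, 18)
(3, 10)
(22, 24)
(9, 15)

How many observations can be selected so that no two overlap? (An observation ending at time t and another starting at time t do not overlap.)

Greedy by earliest finish: after sorting by end time, pick each interval compatible with the last pick.
By end time: (3,10), (7,12), (9,15), (13,17), (12,18), (16,19), (22,24).
Pick (3,10); next start ≥ 10 → (13,17); next start ≥ 17 → (22,24).
Selected 3 observations.

3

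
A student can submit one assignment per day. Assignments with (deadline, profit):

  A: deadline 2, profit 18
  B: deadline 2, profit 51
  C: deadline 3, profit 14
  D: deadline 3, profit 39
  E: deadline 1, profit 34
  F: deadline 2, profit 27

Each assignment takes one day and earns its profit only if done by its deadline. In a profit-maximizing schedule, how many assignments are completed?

3

Sort by profit descending; place each in the latest free slot ≤ its deadline.
By profit: B(d2,51), D(d3,39), E(d1,34), F(d2,27), A(d2,18), C(d3,14)
B→slot 2; D→slot 3; E→slot 1; F skipped; A skipped; C skipped.
3 of 6 scheduled.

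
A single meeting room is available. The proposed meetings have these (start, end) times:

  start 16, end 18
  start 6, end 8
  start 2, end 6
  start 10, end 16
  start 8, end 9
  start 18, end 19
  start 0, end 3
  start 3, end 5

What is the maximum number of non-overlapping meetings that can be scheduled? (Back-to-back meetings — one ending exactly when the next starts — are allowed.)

7

Sorted by end: (0,3)  (3,5)  (2,6)  (6,8)  (8,9)  (10,16)  (16,18)  (18,19)
take (0,3); take (3,5); take (6,8); take (8,9); take (10,16); take (16,18); take (18,19).
Selected 7 meetings.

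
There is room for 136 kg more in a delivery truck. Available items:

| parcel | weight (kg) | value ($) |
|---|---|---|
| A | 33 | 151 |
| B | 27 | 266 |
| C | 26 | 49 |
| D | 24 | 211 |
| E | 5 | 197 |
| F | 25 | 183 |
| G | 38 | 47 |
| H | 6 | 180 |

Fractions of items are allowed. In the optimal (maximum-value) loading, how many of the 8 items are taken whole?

6

Ratios (sorted): E 39.40, H 30.00, B 9.85, D 8.79, F 7.32, A 4.58, C 1.88, G 1.24
take E (5 @ 197); take H (6 @ 180); take B (27 @ 266); take D (24 @ 211); take F (25 @ 183); take A (33 @ 151); take 16/26 of C → 30.15. Capacity used 136/136.
6 item(s) taken whole; one partial (take 16/26 of C).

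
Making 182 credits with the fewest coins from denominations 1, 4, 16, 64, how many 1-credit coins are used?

2

Greedy: take as many of the largest coin as possible, then repeat with the remainder.
182 = 2×64 + 3×16 + 1×4 + 2×1
Count of 1: 2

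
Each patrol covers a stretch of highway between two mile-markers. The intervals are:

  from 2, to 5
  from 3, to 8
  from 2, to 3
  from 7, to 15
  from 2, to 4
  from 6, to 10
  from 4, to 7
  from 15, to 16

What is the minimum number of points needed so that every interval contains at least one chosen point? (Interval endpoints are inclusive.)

3

Sorted: [2,3] [2,4] [2,5] [4,7] [3,8] [6,10] [7,15] [15,16]
{[2,3],[2,4],[2,5]} hit by 3; {[4,7],[3,8],[6,10],[7,15]} hit by 7; {[15,16]} hit by 16.
Points: 3, 7, 16 (3 total).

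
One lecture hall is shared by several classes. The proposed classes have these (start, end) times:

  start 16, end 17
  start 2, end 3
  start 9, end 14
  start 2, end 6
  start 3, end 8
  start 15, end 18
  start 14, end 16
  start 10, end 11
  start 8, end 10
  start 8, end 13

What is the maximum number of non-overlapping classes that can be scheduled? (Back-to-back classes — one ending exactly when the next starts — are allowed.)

Greedy by earliest finish: after sorting by end time, pick each interval compatible with the last pick.
By end time: (2,3), (2,6), (3,8), (8,10), (10,11), (8,13), (9,14), (14,16), (16,17), (15,18).
Pick (2,3); next start ≥ 3 → (3,8); next start ≥ 8 → (8,10); next start ≥ 10 → (10,11); next start ≥ 11 → (14,16); next start ≥ 16 → (16,17).
Selected 6 classes.

6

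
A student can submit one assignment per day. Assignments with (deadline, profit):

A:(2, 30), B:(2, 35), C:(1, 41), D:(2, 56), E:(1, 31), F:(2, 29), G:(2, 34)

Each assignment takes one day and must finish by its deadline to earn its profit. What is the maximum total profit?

Take jobs in profit order; each goes to the latest open slot no later than its deadline.
By profit: D(d2,56), C(d1,41), B(d2,35), G(d2,34), E(d1,31), A(d2,30), F(d2,29)
D→slot 2; C→slot 1; B skipped; G skipped; E skipped; A skipped; F skipped.
Profit = 41 + 56 = 97

97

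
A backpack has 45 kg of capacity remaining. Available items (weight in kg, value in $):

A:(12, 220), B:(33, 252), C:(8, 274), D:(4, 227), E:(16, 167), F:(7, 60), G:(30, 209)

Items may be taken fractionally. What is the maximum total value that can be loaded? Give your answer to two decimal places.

Ratios (sorted): D 56.75, C 34.25, A 18.33, E 10.44, F 8.57, B 7.64, G 6.97
take D (4 @ 227); take C (8 @ 274); take A (12 @ 220); take E (16 @ 167); take 5/7 of F → 42.86. Capacity used 45/45.
Total value = 930.86

930.86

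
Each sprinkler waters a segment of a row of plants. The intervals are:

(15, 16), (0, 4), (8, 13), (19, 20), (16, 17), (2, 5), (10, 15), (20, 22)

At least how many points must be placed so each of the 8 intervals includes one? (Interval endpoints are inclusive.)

Sorted: [0,4] [2,5] [8,13] [10,15] [15,16] [16,17] [19,20] [20,22]
{[0,4],[2,5]} hit by 4; {[8,13],[10,15]} hit by 13; {[15,16],[16,17]} hit by 16; {[19,20],[20,22]} hit by 20.
Points: 4, 13, 16, 20 (4 total).

4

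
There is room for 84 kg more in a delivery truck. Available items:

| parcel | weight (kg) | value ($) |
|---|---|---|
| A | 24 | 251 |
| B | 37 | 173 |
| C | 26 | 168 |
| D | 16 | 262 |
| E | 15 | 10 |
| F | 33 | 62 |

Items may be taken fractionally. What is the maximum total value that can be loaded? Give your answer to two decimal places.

765.16

Ratios (sorted): D 16.38, A 10.46, C 6.46, B 4.68, F 1.88, E 0.67
take D (16 @ 262); take A (24 @ 251); take C (26 @ 168); take 18/37 of B → 84.16. Capacity used 84/84.
Total value = 765.16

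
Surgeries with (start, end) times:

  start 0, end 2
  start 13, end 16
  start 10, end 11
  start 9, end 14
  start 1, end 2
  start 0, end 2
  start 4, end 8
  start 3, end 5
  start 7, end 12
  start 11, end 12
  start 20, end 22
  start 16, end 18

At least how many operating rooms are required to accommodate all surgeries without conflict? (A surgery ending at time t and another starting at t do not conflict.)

3

Count concurrent intervals with a sweep; the peak is the room count.
Events (time:±→running): 0:+→1 0:+→2 1:+→3 … peak 3.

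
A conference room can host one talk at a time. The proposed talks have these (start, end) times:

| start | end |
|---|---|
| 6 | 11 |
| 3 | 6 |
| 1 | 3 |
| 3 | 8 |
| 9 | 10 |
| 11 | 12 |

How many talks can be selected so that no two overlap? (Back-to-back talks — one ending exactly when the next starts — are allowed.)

By end time: (1,3), (3,6), (3,8), (9,10), (6,11), (11,12).
Pick (1,3); next start ≥ 3 → (3,6); next start ≥ 6 → (9,10); next start ≥ 10 → (11,12).
Selected 4 talks.

4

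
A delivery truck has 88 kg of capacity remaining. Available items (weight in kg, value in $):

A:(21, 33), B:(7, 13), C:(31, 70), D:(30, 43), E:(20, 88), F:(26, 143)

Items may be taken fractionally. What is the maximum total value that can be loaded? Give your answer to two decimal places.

320.29

Order: F (143/26=5.50) > E (88/20=4.40) > C (70/31=2.26) > B (13/7=1.86) > A (33/21=1.57) > D (43/30=1.43)
Fill: take F (26 @ 143) → take E (20 @ 88) → take C (31 @ 70) → take B (7 @ 13) → take 4/21 of A → 6.29; 88/88 used.
Total value = 320.29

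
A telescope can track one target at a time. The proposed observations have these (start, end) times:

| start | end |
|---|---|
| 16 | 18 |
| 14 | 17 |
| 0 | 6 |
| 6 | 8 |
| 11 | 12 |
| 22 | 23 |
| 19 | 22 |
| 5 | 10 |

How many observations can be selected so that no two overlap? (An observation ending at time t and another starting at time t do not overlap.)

6

Sorted by end: (0,6)  (6,8)  (5,10)  (11,12)  (14,17)  (16,18)  (19,22)  (22,23)
take (0,6); take (6,8); skip (5,10); take (11,12); take (14,17); skip (16,18); take (19,22); take (22,23).
Selected 6 observations.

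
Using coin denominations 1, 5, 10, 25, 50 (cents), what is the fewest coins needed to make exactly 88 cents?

6

Use the largest denomination that fits, subtract, and repeat.
88 − 1×50→38 − 1×25→13 − 1×10→3 − 3×1→0
Total coins = 1 + 1 + 1 + 3 = 6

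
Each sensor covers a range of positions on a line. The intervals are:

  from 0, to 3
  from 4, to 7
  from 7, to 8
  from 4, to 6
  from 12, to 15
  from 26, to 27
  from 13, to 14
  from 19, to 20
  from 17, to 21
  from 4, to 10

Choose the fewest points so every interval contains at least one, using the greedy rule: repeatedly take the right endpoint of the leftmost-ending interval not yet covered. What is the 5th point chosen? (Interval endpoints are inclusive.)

Sorted: [0,3] [4,6] [4,7] [7,8] [4,10] [13,14] [12,15] [19,20] [17,21] [26,27]
{[0,3]} hit by 3; {[4,6],[4,7]} hit by 6; {[7,8],[4,10]} hit by 8; {[13,14],[12,15]} hit by 14; {[19,20],[17,21]} hit by 20; {[26,27]} hit by 27.
Points: 3, 6, 8, 14, 20, 27 (6 total).

20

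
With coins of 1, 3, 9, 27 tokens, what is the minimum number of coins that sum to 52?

6

Greedy: take as many of the largest coin as possible, then repeat with the remainder.
52 − 1×27→25 − 2×9→7 − 2×3→1 − 1×1→0
Total coins = 1 + 2 + 2 + 1 = 6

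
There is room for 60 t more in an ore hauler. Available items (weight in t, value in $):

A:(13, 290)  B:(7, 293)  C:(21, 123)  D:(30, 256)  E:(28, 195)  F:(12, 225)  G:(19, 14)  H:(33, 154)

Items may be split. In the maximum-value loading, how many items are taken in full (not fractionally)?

3

Sort by value per unit weight and fill in that order.
Ratios (sorted): B 41.86, A 22.31, F 18.75, D 8.53, E 6.96, C 5.86, H 4.67, G 0.74
take B (7 @ 293); take A (13 @ 290); take F (12 @ 225); take 28/30 of D → 238.93. Capacity used 60/60.
3 item(s) taken whole; one partial (take 28/30 of D).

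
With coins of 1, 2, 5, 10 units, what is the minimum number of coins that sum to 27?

Use the largest denomination that fits, subtract, and repeat.
27 − 2×10→7 − 1×5→2 − 1×2→0
Total coins = 2 + 1 + 1 = 4

4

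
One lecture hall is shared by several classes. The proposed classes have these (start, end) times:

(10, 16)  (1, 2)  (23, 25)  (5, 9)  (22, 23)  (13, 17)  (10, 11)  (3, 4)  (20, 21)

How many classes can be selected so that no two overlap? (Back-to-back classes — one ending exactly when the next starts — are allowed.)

8

Sort by end time and greedily take each interval whose start is ≥ the last chosen end.
Sorted by end: (1,2)  (3,4)  (5,9)  (10,11)  (10,16)  (13,17)  (20,21)  (22,23)  (23,25)
take (1,2); take (3,4); take (5,9); take (10,11); take (13,17); take (20,21); take (22,23); take (23,25).
Selected 8 classes.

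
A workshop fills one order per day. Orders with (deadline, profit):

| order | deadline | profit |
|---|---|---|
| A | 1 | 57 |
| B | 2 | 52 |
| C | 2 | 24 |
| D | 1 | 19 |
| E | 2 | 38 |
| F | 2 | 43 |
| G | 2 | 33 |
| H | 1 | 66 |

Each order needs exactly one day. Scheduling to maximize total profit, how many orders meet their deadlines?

By profit: H(d1,66), A(d1,57), B(d2,52), F(d2,43), E(d2,38), G(d2,33), C(d2,24), D(d1,19)
H→slot 1; A skipped; B→slot 2; F skipped; E skipped; G skipped; C skipped; D skipped.
2 of 8 scheduled.

2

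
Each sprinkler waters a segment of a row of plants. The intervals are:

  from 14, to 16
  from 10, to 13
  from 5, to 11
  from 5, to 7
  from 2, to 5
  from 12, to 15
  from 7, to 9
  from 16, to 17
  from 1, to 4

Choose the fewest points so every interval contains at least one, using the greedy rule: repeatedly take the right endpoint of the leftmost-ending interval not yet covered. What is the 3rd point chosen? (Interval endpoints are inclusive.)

13

Sorted: [1,4] [2,5] [5,7] [7,9] [5,11] [10,13] [12,15] [14,16] [16,17]
{[1,4],[2,5]} hit by 4; {[5,7],[7,9],[5,11]} hit by 7; {[10,13],[12,15]} hit by 13; {[14,16],[16,17]} hit by 16.
Points: 4, 7, 13, 16 (4 total).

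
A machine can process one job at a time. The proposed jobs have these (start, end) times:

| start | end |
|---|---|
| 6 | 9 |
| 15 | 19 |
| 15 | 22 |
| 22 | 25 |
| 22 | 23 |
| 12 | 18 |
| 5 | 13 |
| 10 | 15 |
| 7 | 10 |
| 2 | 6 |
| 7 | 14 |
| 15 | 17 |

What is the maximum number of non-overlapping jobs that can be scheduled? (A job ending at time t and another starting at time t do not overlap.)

Sort by end time and greedily take each interval whose start is ≥ the last chosen end.
Sorted by end: (2,6)  (6,9)  (7,10)  (5,13)  (7,14)  (10,15)  (15,17)  (12,18)  (15,19)  (15,22)  (22,23)  (22,25)
take (2,6); take (6,9); take (10,15); take (15,17); take (22,23).
Selected 5 jobs.

5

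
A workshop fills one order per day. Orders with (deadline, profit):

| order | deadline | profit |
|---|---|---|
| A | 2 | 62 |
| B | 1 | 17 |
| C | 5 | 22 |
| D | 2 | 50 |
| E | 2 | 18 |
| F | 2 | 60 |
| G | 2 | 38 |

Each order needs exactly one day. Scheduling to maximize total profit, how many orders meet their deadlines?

3

Sort by profit descending; place each in the latest free slot ≤ its deadline.
By profit: A(d2,62), F(d2,60), D(d2,50), G(d2,38), C(d5,22), E(d2,18), B(d1,17)
A→slot 2; F→slot 1; D skipped; G skipped; C→slot 5; E skipped; B skipped.
3 of 7 scheduled.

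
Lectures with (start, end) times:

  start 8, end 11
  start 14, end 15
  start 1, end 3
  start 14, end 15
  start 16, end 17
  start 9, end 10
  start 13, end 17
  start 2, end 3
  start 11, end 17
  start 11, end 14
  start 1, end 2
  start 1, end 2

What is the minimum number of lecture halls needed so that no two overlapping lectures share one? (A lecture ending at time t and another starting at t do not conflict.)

The answer is the maximum number of intervals overlapping at any instant.
starts: [1, 1, 1, 2, 8, 9, 11, 11, 13, 14, 14, 16]
ends:   [2, 2, 3, 3, 10, 11, 14, 15, 15, 17, 17, 17]
s1→1 s1→2 s1→3 e2→2 e2→1 s2→2 e3→1 e3→0 s8→1 s9→2 e10→1 e11→0 s11→1 s11→2 s13→3 e14→2 s14→3 s14→4  — peak 4.

4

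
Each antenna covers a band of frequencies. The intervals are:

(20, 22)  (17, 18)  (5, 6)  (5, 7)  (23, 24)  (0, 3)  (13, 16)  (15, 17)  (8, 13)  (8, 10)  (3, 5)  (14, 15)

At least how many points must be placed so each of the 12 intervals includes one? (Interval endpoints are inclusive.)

7

By right end: [0,3]  [3,5]  [5,6]  [5,7]  [8,10]  [8,13]  [14,15]  [13,16]  [15,17]  [17,18]  [20,22]  [23,24]
[0,3] uncovered → point at 3; [5,6] uncovered → point at 6; [8,10] uncovered → point at 10; [14,15] uncovered → point at 15; [17,18] uncovered → point at 18; [20,22] uncovered → point at 22; [23,24] uncovered → point at 24.
Points: 3, 6, 10, 15, 18, 22, 24 (7 total).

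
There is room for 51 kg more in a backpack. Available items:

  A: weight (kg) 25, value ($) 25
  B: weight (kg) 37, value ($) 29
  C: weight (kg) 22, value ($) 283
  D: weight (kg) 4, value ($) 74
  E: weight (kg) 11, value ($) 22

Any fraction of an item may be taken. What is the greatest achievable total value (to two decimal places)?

Ratios (sorted): D 18.50, C 12.86, E 2.00, A 1.00, B 0.78
take D (4 @ 74); take C (22 @ 283); take E (11 @ 22); take 14/25 of A → 14.00. Capacity used 51/51.
Total value = 393.00

393.00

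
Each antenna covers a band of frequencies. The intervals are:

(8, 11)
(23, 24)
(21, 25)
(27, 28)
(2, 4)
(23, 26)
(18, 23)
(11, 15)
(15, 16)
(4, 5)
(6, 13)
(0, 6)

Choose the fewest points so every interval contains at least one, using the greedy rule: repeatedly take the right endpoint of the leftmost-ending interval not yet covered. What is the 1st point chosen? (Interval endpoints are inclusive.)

4

By right end: [2,4]  [4,5]  [0,6]  [8,11]  [6,13]  [11,15]  [15,16]  [18,23]  [23,24]  [21,25]  [23,26]  [27,28]
[2,4] uncovered → point at 4; [8,11] uncovered → point at 11; [15,16] uncovered → point at 16; [18,23] uncovered → point at 23; [27,28] uncovered → point at 28.
Points: 4, 11, 16, 23, 28 (5 total).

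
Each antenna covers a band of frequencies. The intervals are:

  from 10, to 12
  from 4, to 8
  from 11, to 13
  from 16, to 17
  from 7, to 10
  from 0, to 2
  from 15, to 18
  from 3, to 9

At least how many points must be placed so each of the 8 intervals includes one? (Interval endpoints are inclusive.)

Sorted: [0,2] [4,8] [3,9] [7,10] [10,12] [11,13] [16,17] [15,18]
{[0,2]} hit by 2; {[4,8],[3,9],[7,10]} hit by 8; {[10,12],[11,13]} hit by 12; {[16,17],[15,18]} hit by 17.
Points: 2, 8, 12, 17 (4 total).

4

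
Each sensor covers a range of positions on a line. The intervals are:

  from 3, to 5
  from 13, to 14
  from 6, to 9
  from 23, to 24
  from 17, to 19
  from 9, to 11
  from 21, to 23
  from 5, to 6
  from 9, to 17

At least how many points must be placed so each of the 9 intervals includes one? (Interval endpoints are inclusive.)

5

Process intervals by earliest right end; each time one isn't hit yet, stab at its right endpoint.
By right end: [3,5]  [5,6]  [6,9]  [9,11]  [13,14]  [9,17]  [17,19]  [21,23]  [23,24]
[3,5] uncovered → point at 5; [6,9] uncovered → point at 9; [13,14] uncovered → point at 14; [17,19] uncovered → point at 19; [21,23] uncovered → point at 23.
Points: 5, 9, 14, 19, 23 (5 total).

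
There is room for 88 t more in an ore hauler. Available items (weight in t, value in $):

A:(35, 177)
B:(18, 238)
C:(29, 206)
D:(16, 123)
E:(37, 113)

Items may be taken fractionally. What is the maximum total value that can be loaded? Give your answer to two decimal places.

Sort by value per unit weight and fill in that order.
Order: B (238/18=13.22) > D (123/16=7.69) > C (206/29=7.10) > A (177/35=5.06) > E (113/37=3.05)
Fill: take B (18 @ 238) → take D (16 @ 123) → take C (29 @ 206) → take 25/35 of A → 126.43; 88/88 used.
Total value = 693.43

693.43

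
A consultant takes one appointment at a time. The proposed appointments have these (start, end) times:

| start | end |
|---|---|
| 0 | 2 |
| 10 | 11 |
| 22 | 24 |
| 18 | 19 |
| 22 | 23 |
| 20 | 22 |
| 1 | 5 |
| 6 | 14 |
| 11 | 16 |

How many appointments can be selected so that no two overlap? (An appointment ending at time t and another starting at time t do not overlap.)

By end time: (0,2), (1,5), (10,11), (6,14), (11,16), (18,19), (20,22), (22,23), (22,24).
Pick (0,2); next start ≥ 2 → (10,11); next start ≥ 11 → (11,16); next start ≥ 16 → (18,19); next start ≥ 19 → (20,22); next start ≥ 22 → (22,23).
Selected 6 appointments.

6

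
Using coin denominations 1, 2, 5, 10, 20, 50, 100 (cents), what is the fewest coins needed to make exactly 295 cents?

6

Use the largest denomination that fits, subtract, and repeat.
295 − 2×100→95 − 1×50→45 − 2×20→5 − 1×5→0
Total coins = 2 + 1 + 2 + 1 = 6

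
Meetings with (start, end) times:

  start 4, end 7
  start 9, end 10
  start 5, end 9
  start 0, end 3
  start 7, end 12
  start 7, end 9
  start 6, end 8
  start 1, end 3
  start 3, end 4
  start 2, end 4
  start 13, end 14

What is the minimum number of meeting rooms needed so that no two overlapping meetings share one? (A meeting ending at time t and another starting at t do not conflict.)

starts: [0, 1, 2, 3, 4, 5, 6, 7, 7, 9, 13]
ends:   [3, 3, 4, 4, 7, 8, 9, 9, 10, 12, 14]
s0→1 s1→2 s2→3 e3→2 e3→1 s3→2 e4→1 e4→0 s4→1 s5→2 s6→3 e7→2 s7→3 s7→4  — peak 4.

4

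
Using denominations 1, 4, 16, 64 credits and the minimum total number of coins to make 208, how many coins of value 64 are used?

3

208 − 3×64→16 − 1×16→0
Count of 64: 3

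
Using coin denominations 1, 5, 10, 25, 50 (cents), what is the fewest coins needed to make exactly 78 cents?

5

78 = 1×50 + 1×25 + 3×1
Total coins = 1 + 1 + 3 = 5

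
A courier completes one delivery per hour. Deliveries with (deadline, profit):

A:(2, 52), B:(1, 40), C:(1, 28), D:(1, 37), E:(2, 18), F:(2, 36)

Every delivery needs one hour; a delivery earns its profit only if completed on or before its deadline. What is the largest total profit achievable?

Take jobs in profit order; each goes to the latest open slot no later than its deadline.
By profit: A(d2,52), B(d1,40), D(d1,37), F(d2,36), C(d1,28), E(d2,18)
A→slot 2; B→slot 1; D skipped; F skipped; C skipped; E skipped.
Profit = 40 + 52 = 92

92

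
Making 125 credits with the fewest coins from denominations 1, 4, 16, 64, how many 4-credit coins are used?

Greedy: take as many of the largest coin as possible, then repeat with the remainder.
125 − 1×64→61 − 3×16→13 − 3×4→1 − 1×1→0
Count of 4: 3

3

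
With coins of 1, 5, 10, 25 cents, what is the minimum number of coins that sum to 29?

5

29 − 1×25→4 − 4×1→0
Total coins = 1 + 4 = 5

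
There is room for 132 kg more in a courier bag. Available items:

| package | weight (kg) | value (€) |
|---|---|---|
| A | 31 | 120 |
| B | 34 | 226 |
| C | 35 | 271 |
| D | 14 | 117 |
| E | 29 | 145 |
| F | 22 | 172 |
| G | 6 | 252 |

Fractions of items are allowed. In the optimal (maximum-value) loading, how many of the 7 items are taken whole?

5

Ratios (sorted): G 42.00, D 8.36, F 7.82, C 7.74, B 6.65, E 5.00, A 3.87
take G (6 @ 252); take D (14 @ 117); take F (22 @ 172); take C (35 @ 271); take B (34 @ 226); take 21/29 of E → 105.00. Capacity used 132/132.
5 item(s) taken whole; one partial (take 21/29 of E).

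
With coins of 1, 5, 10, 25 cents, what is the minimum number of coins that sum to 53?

5

Use the largest denomination that fits, subtract, and repeat.
53 − 2×25→3 − 3×1→0
Total coins = 2 + 3 = 5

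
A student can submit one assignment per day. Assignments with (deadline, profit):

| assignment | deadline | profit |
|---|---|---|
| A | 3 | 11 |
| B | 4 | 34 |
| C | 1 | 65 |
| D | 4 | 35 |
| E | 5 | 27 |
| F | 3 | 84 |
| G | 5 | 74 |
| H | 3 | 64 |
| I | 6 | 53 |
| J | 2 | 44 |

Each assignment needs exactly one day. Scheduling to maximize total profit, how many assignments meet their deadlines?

Sort by profit descending; place each in the latest free slot ≤ its deadline.
By profit: F(d3,84), G(d5,74), C(d1,65), H(d3,64), I(d6,53), J(d2,44), D(d4,35), B(d4,34), E(d5,27), A(d3,11)
F→slot 3; G→slot 5; C→slot 1; H→slot 2; I→slot 6; J skipped; D→slot 4; B skipped; E skipped; A skipped.
6 of 10 scheduled.

6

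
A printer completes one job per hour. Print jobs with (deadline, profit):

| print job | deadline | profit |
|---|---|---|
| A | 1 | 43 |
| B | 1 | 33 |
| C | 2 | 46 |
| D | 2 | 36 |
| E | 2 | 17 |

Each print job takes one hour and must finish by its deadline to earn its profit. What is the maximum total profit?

89

Take jobs in profit order; each goes to the latest open slot no later than its deadline.
Profit order: C=46 A=43 D=36 B=33 E=17
Assign: C→slot 2, A→slot 1, D skipped, B skipped, E skipped.
Slots: [1:A] [2:C]
Profit = 43 + 46 = 89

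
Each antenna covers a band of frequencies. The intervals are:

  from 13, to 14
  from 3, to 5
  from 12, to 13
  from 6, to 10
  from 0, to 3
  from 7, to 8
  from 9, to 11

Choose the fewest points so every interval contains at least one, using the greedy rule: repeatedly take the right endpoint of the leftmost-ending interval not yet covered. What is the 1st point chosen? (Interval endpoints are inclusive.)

3

Sort by right endpoint; whenever an interval is uncovered, place a point at its right end.
By right end: [0,3]  [3,5]  [7,8]  [6,10]  [9,11]  [12,13]  [13,14]
[0,3] uncovered → point at 3; [7,8] uncovered → point at 8; [9,11] uncovered → point at 11; [12,13] uncovered → point at 13.
Points: 3, 8, 11, 13 (4 total).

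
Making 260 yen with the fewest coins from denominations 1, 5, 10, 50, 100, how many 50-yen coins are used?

1

Use the largest denomination that fits, subtract, and repeat.
260 − 2×100→60 − 1×50→10 − 1×10→0
Count of 50: 1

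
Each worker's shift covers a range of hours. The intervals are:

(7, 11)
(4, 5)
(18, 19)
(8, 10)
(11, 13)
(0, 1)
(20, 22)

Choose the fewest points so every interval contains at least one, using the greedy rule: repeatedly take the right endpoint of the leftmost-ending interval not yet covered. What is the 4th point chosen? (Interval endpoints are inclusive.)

Sort by right endpoint; whenever an interval is uncovered, place a point at its right end.
Sorted: [0,1] [4,5] [8,10] [7,11] [11,13] [18,19] [20,22]
{[0,1]} hit by 1; {[4,5]} hit by 5; {[8,10],[7,11]} hit by 10; {[11,13]} hit by 13; {[18,19]} hit by 19; {[20,22]} hit by 22.
Points: 1, 5, 10, 13, 19, 22 (6 total).

13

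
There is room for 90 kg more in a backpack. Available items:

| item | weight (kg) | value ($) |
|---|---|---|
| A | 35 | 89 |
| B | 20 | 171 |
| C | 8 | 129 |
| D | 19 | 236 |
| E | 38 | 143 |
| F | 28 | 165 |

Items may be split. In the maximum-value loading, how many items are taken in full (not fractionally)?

4

Ratios (sorted): C 16.12, D 12.42, B 8.55, F 5.89, E 3.76, A 2.54
take C (8 @ 129); take D (19 @ 236); take B (20 @ 171); take F (28 @ 165); take 15/38 of E → 56.45. Capacity used 90/90.
4 item(s) taken whole; one partial (take 15/38 of E).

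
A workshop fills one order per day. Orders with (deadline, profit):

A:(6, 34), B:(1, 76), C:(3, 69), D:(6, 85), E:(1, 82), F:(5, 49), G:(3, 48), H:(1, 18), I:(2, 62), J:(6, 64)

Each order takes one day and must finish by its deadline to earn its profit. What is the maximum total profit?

Sort by profit descending; place each in the latest free slot ≤ its deadline.
Profit order: D=85 E=82 B=76 C=69 J=64 I=62 F=49 G=48 A=34 H=18
Assign: D→slot 6, E→slot 1, B skipped, C→slot 3, J→slot 5, I→slot 2, F→slot 4, G skipped, A skipped, H skipped.
Slots: [1:E] [2:I] [3:C] [4:F] [5:J] [6:D]
Profit = 82 + 62 + 69 + 49 + 64 + 85 = 411

411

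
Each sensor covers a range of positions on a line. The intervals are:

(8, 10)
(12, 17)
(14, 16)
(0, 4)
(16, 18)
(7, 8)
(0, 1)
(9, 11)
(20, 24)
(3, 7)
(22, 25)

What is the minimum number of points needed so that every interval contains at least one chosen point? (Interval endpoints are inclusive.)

By right end: [0,1]  [0,4]  [3,7]  [7,8]  [8,10]  [9,11]  [14,16]  [12,17]  [16,18]  [20,24]  [22,25]
[0,1] uncovered → point at 1; [3,7] uncovered → point at 7; [8,10] uncovered → point at 10; [14,16] uncovered → point at 16; [20,24] uncovered → point at 24.
Points: 1, 7, 10, 16, 24 (5 total).

5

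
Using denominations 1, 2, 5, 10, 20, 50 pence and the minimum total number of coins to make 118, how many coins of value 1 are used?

1

118 − 2×50→18 − 1×10→8 − 1×5→3 − 1×2→1 − 1×1→0
Count of 1: 1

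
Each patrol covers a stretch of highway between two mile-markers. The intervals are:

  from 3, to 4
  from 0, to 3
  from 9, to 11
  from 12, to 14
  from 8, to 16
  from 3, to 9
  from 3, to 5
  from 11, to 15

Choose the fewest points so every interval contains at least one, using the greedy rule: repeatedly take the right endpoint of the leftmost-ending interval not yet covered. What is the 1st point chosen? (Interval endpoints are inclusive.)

Sorted: [0,3] [3,4] [3,5] [3,9] [9,11] [12,14] [11,15] [8,16]
{[0,3],[3,4],[3,5],[3,9]} hit by 3; {[9,11]} hit by 11; {[12,14],[11,15],[8,16]} hit by 14.
Points: 3, 11, 14 (3 total).

3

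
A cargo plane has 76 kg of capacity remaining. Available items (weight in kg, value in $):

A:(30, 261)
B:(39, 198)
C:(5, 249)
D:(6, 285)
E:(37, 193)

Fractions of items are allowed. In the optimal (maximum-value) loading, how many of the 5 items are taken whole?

3

Sort by value per unit weight and fill in that order.
Ratios (sorted): C 49.80, D 47.50, A 8.70, E 5.22, B 5.08
take C (5 @ 249); take D (6 @ 285); take A (30 @ 261); take 35/37 of E → 182.57. Capacity used 76/76.
3 item(s) taken whole; one partial (take 35/37 of E).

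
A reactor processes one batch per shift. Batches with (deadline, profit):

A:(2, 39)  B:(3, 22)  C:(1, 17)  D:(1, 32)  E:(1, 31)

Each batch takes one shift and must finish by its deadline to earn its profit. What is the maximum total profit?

By profit: A(d2,39), D(d1,32), E(d1,31), B(d3,22), C(d1,17)
A→slot 2; D→slot 1; E skipped; B→slot 3; C skipped.
Profit = 32 + 39 + 22 = 93

93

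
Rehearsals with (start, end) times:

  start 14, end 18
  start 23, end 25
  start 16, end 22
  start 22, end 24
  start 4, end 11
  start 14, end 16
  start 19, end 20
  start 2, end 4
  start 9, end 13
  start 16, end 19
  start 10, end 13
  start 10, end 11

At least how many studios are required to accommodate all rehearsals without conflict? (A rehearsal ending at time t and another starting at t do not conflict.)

starts: [2, 4, 9, 10, 10, 14, 14, 16, 16, 19, 22, 23]
ends:   [4, 11, 11, 13, 13, 16, 18, 19, 20, 22, 24, 25]
s2→1 e4→0 s4→1 s9→2 s10→3 s10→4  — peak 4.

4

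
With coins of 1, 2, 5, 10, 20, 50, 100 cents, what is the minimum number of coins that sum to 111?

Use the largest denomination that fits, subtract, and repeat.
111 = 1×100 + 1×10 + 1×1
Total coins = 1 + 1 + 1 = 3

3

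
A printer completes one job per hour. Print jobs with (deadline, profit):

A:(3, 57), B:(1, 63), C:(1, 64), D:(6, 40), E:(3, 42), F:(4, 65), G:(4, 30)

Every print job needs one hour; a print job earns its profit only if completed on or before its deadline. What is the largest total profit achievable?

268

Take jobs in profit order; each goes to the latest open slot no later than its deadline.
Profit order: F=65 C=64 B=63 A=57 E=42 D=40 G=30
Assign: F→slot 4, C→slot 1, B skipped, A→slot 3, E→slot 2, D→slot 6, G skipped.
Slots: [1:C] [2:E] [3:A] [4:F] [6:D]
Profit = 64 + 42 + 57 + 65 + 40 = 268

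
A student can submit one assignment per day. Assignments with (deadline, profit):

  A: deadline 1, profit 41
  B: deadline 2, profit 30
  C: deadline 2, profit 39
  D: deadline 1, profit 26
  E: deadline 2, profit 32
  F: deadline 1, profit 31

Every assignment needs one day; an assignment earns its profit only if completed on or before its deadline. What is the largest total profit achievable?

By profit: A(d1,41), C(d2,39), E(d2,32), F(d1,31), B(d2,30), D(d1,26)
A→slot 1; C→slot 2; E skipped; F skipped; B skipped; D skipped.
Profit = 41 + 39 = 80

80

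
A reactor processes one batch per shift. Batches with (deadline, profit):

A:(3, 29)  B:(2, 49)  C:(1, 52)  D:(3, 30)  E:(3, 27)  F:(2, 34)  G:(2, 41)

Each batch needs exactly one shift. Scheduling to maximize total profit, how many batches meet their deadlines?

3

Take jobs in profit order; each goes to the latest open slot no later than its deadline.
Profit order: C=52 B=49 G=41 F=34 D=30 A=29 E=27
Assign: C→slot 1, B→slot 2, G skipped, F skipped, D→slot 3, A skipped, E skipped.
Slots: [1:C] [2:B] [3:D]
3 of 7 scheduled.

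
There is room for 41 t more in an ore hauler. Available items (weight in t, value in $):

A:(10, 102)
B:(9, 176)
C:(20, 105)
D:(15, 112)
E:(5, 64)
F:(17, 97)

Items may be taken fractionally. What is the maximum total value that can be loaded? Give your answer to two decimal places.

465.41

Greedy by value/weight ratio, highest first.
Order: B (176/9=19.56) > E (64/5=12.80) > A (102/10=10.20) > D (112/15=7.47) > F (97/17=5.71) > C (105/20=5.25)
Fill: take B (9 @ 176) → take E (5 @ 64) → take A (10 @ 102) → take D (15 @ 112) → take 2/17 of F → 11.41; 41/41 used.
Total value = 465.41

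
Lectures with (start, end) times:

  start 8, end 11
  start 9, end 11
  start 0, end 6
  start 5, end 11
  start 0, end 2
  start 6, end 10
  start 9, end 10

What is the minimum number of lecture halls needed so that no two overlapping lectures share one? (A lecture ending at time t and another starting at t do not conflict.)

5

Events (time:±→running): 0:+→1 0:+→2 2:-→1 5:+→2 6:-→1 6:+→2 8:+→3 9:+→4 9:+→5 … peak 5.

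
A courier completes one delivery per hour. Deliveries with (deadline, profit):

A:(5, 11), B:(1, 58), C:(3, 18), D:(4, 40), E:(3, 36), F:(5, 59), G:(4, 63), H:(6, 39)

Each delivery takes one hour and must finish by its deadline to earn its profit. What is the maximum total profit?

Sort by profit descending; place each in the latest free slot ≤ its deadline.
Profit order: G=63 F=59 B=58 D=40 H=39 E=36 C=18 A=11
Assign: G→slot 4, F→slot 5, B→slot 1, D→slot 3, H→slot 6, E→slot 2, C skipped, A skipped.
Slots: [1:B] [2:E] [3:D] [4:G] [5:F] [6:H]
Profit = 58 + 36 + 40 + 63 + 59 + 39 = 295

295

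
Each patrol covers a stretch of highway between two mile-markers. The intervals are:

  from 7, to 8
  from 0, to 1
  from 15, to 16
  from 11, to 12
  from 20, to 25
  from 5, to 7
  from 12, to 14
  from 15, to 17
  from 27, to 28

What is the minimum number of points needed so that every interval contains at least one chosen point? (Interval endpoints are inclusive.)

Sort by right endpoint; whenever an interval is uncovered, place a point at its right end.
By right end: [0,1]  [5,7]  [7,8]  [11,12]  [12,14]  [15,16]  [15,17]  [20,25]  [27,28]
[0,1] uncovered → point at 1; [5,7] uncovered → point at 7; [11,12] uncovered → point at 12; [15,16] uncovered → point at 16; [20,25] uncovered → point at 25; [27,28] uncovered → point at 28.
Points: 1, 7, 12, 16, 25, 28 (6 total).

6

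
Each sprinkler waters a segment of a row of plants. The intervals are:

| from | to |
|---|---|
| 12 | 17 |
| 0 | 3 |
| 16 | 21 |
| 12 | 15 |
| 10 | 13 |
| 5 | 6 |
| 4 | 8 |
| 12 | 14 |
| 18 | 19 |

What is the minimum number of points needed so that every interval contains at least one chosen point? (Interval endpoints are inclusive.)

4

Sort by right endpoint; whenever an interval is uncovered, place a point at its right end.
By right end: [0,3]  [5,6]  [4,8]  [10,13]  [12,14]  [12,15]  [12,17]  [18,19]  [16,21]
[0,3] uncovered → point at 3; [5,6] uncovered → point at 6; [10,13] uncovered → point at 13; [18,19] uncovered → point at 19.
Points: 3, 6, 13, 19 (4 total).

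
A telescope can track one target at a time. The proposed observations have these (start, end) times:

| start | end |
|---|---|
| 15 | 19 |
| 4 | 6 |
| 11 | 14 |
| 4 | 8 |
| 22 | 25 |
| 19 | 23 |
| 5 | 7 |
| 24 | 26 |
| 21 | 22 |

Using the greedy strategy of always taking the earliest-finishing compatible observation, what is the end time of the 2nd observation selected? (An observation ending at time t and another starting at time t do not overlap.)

14

Order by finish time; keep every interval that doesn't clash with the previous kept one.
By end time: (4,6), (5,7), (4,8), (11,14), (15,19), (21,22), (19,23), (22,25), (24,26).
Pick (4,6); next start ≥ 6 → (11,14); next start ≥ 14 → (15,19); next start ≥ 19 → (21,22); next start ≥ 22 → (22,25).
Selected: (4,6) (11,14) (15,19) (21,22) (22,25)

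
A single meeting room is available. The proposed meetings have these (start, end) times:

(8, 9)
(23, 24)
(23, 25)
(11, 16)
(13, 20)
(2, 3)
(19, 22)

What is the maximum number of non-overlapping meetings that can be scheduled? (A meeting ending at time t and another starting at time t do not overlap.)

Order by finish time; keep every interval that doesn't clash with the previous kept one.
Sorted by end: (2,3)  (8,9)  (11,16)  (13,20)  (19,22)  (23,24)  (23,25)
take (2,3); take (8,9); take (11,16); take (19,22); take (23,24).
Selected 5 meetings.

5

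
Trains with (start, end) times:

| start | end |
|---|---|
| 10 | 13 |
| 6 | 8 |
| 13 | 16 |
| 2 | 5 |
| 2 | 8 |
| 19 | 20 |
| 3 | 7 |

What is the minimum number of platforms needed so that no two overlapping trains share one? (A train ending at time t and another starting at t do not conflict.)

3

Count concurrent intervals with a sweep; the peak is the room count.
starts: [2, 2, 3, 6, 10, 13, 19]
ends:   [5, 7, 8, 8, 13, 16, 20]
s2→1 s2→2 s3→3  — peak 3.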